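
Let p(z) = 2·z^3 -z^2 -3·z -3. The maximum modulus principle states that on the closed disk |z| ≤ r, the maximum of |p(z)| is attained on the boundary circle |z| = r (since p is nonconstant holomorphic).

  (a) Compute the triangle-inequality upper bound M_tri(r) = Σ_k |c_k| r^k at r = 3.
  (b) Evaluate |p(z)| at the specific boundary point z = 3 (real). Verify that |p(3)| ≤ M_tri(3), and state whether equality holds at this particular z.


Coefficients: c_0 = -3, c_1 = -3, c_2 = -1, c_3 = 2. Radius r = 3.
Part (a). Triangle bound: M_tri(r) = Σ_k |c_k| r^k
  = |-3|·3^0 + |-3|·3^1 + |-1|·3^2 + |2|·3^3
  = 3 + 9 + 9 + 54 = 75.
This bounds M(r) := max_{|z|=r} |p(z)| from above; equality holds iff all terms c_k z^k can be made to align in phase at a single z on |z|=r.
Part (b). At z = 3 (real, on the circle |z| = r):
  p(3) = (-3)·3^0 + (-3)·3^1 + (-1)·3^2 + (2)·3^3 = 33.
  |p(3)| = 33.
Check: |p(3)| = 33 ≤ 75 = M_tri(3). ✓ Equality does not hold at z = 3 (the coefficients have mixed signs, so the terms do not all align in phase there).

M_tri(3) = 75; |p(3)| = 33; equality at z=3: no.


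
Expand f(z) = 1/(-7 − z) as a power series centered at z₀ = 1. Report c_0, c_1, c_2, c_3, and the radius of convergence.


Let w = z − z₀, so z = z₀ + w.
Then -7 − z = -7 − (z₀ + w) = (-7 − z₀) − w = -8 − w.
f(z) = 1/(-8 − w) = (1/(-8)) · 1/(1 − w/(-8)) = Σ_{n≥0} w^n / (-8)^(n+1).
So c_n = 1/(-8)^(n+1):
  c_0 = 1/(-8)^1 = -1/8.
  c_1 = 1/(-8)^2 = 1/64.
  c_2 = 1/(-8)^3 = -1/512.
  c_3 = 1/(-8)^4 = 1/4096.
The series is valid for |w/d| < 1, i.e. |z − z₀| < |d|.
Radius of convergence: R = |-7 − z₀| = |-8| = 8 (distance from z₀ to the singularity z = -7).

c_0 = -1/8, c_1 = 1/64, c_2 = -1/512, c_3 = 1/4096; R = 8.


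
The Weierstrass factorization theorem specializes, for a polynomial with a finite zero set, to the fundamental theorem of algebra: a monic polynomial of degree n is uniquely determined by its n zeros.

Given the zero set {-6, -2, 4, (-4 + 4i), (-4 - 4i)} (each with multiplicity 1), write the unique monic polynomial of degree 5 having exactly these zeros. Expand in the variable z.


The polynomial is p(z) = ∏_{α ∈ S} (z − α), where S = {-6, -2, 4, (-4 + 4i), (-4 - 4i)}.
Expanding the product yields: p(z) = z^5 + 12·z^4 + 44·z^3 -80·z^2 -1024·z -1536.
Note conjugate pairs combine to real quadratics: (z − (-4+4i))(z − (-4−4i)) = z² + 8z + 32.
The resulting polynomial has degree 5 and real coefficients as required.

p(z) = z^5 + 12·z^4 + 44·z^3 -80·z^2 -1024·z -1536.


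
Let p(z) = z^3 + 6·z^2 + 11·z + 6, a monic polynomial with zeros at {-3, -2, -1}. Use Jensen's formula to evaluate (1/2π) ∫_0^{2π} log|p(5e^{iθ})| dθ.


Zeros: -3, -2, -1; r = 5.
Inside |z| < r: -3, -2, -1. Outside (|z| ≥ r): ∅.
p(0) = 6, so log|p(0)| = log(6) = 1.7918.
Apply Jensen: I(r) = log|p(0)| + Σ_k log(r/|z_k|), summed over zeros inside |z| < r.
  log(r/|z_k|) for z_k = -3: log(5/3) = 0.5108
  log(r/|z_k|) for z_k = -2: log(5/2) = 0.9163
  log(r/|z_k|) for z_k = -1: log(5/1) = 1.6094
Sum over inside zeros: 3.0366.
I(r) = log|p(0)| + (inside sum) = 1.7918 + 3.0366 = 4.8283.
Closed form (all zeros inside, monic): I(r) = n·log(r) = 3·log(5) = 4.8283. ✓

I(r) ≈ 4.8283.


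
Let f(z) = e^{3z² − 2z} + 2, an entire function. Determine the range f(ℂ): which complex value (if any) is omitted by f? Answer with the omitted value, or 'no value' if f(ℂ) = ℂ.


Little Picard bounds the complement of f(ℂ) to at most one point.
The exponent g(z) = 3z² − 2z is a nonconstant polynomial, hence surjective onto ℂ. So e^{g(z)} takes every value in {e^w : w ∈ ℂ} = ℂ ∖ {0}. Adding 2 shifts the range to ℂ ∖ {2}. f omits exactly 2.

Omitted value: 2.


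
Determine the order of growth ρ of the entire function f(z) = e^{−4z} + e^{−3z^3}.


Each summand is entire of order 1 and 3 respectively (as in the single-exponential case). The order of a sum is at most the max of the orders, so ρ ≤ 3. For the lower bound: on |z|=r choose arg z so that -3z^3 is real positive; then |e^{-3z^3}| = e^{3r^3} while |e^{-4z}| ≤ e^{4r^1} = o(e^{3r^3}). So |f| ≥ e^{3r^3}(1 − o(1)) and ρ ≥ 3. Hence ρ = max(1, 3) = 3.
Therefore ρ = 3.

Order ρ = 3.


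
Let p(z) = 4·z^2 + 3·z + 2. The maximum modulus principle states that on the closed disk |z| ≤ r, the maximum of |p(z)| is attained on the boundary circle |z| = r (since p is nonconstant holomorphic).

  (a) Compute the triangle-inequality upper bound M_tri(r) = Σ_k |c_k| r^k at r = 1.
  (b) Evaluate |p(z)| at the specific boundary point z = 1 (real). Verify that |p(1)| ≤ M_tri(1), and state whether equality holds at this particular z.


Coefficients: c_0 = 2, c_1 = 3, c_2 = 4. Radius r = 1.
Part (a). Triangle bound: M_tri(r) = Σ_k |c_k| r^k
  = |2|·1^0 + |3|·1^1 + |4|·1^2
  = 2 + 3 + 4 = 9.
This bounds M(r) := max_{|z|=r} |p(z)| from above; equality holds iff all terms c_k z^k can be made to align in phase at a single z on |z|=r.
Part (b). At z = 1 (real, on the circle |z| = r):
  p(1) = (2)·1^0 + (3)·1^1 + (4)·1^2 = 9.
  |p(1)| = 9.
Since all nonzero coefficients share the same sign, |p(1)| = 9 = M_tri(1); the triangle bound is attained at z = 1, so in fact M(r) = 9.

M_tri(1) = 9; |p(1)| = 9; equality at z=1: yes.


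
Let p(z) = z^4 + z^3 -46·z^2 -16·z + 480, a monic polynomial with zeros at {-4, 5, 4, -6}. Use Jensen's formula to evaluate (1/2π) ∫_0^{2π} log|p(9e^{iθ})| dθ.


Zeros: -6, -4, 4, 5; r = 9.
Inside |z| < r: -6, -4, 4, 5. Outside (|z| ≥ r): ∅.
p(0) = 480, so log|p(0)| = log(480) = 6.1738.
Apply Jensen: I(r) = log|p(0)| + Σ_k log(r/|z_k|), summed over zeros inside |z| < r.
  log(r/|z_k|) for z_k = -4: log(9/4) = 0.8109
  log(r/|z_k|) for z_k = 5: log(9/5) = 0.5878
  log(r/|z_k|) for z_k = 4: log(9/4) = 0.8109
  log(r/|z_k|) for z_k = -6: log(9/6) = 0.4055
Sum over inside zeros: 2.6151.
I(r) = log|p(0)| + (inside sum) = 6.1738 + 2.6151 = 8.7889.
Closed form (all zeros inside, monic): I(r) = n·log(r) = 4·log(9) = 8.7889. ✓

I(r) ≈ 8.7889.


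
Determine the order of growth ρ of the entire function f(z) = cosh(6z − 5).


cosh(w) is a linear combination of e^{iw} and e^{−iw} (or e^w, e^{−w} in the hyperbolic case), so |cosh(w)| ≤ e^{|w|}. With w = 6z − 5, |w| ≤ 6|z| + 5 = 6r + 5 on |z| = r, giving M(r) ≤ e^{6r + 5}, so ρ ≤ 1. On a suitable ray (z = it for sin/cos; z = t for sinh/cosh, t real → ∞), |cosh(6z − 5)| grows like e^{6|t|}/2, so ρ ≥ 1. Hence ρ = 1.
Therefore ρ = 1.

Order ρ = 1.


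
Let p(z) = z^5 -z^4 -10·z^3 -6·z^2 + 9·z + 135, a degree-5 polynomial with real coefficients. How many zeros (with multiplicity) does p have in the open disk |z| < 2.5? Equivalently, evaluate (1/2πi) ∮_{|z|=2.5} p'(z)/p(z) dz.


The zeros of p are: -3, 3, 3, (-1 + 2i), (-1 - 2i).
Their magnitudes are: 3, 3, 3, 2.236, 2.236.
Zeros with |z| < R = 2.5: (-1 + 2i), (-1 - 2i).
Count = 2.
By the argument principle, (1/2πi) ∮_{|z|=R} p'(z)/p(z) dz equals exactly this count.

Number of zeros inside |z| < 2.5: 2.


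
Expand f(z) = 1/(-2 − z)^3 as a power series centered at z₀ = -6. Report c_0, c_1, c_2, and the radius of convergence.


Let w = z − z₀, so z = z₀ + w.
Then -2 − z = -2 − (z₀ + w) = (-2 − z₀) − w = 4 − w.
f(z) = 1/(4 − w)^3 = (1/(4)^3) · (1 − w/(4))^{−3}.
By the binomial series (1−u)^{−3} = Σ_{n≥0} C(n+2, 2) u^n for |u|<1, with u = w/(4):
  c_n = C(n+2, 2) / (4)^(n+3).
  c_0 = 1/(4)^3 = 1/64.
  c_1 = 3/(4)^4 = 3/256.
  c_2 = 6/(4)^5 = 3/512.
The series is valid for |w/d| < 1, i.e. |z − z₀| < |d|.
Radius of convergence: R = |-2 − z₀| = |4| = 4 (distance from z₀ to the singularity z = -2).

c_0 = 1/64, c_1 = 3/256, c_2 = 3/512; R = 4.


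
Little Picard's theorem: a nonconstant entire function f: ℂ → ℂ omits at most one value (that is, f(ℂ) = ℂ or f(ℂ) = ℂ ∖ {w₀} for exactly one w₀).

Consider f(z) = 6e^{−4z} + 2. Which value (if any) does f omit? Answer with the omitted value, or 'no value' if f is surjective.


Little Picard bounds the complement of f(ℂ) to at most one point.
e^{−4z} is never zero on ℂ, so 6·e^{−4z} takes every value in ℂ ∖ {0}. Adding 2 shifts the range to ℂ ∖ {2}. Thus f omits exactly the value 2.

Omitted value: 2.


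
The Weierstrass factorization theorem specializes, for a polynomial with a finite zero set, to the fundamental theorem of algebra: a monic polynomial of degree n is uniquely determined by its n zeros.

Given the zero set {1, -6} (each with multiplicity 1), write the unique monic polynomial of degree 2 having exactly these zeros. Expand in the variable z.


The polynomial is p(z) = ∏_{α ∈ S} (z − α), where S = {1, -6}.
Expanding the product yields: p(z) = z^2 + 5·z -6.
The resulting polynomial has degree 2 and real coefficients as required.

p(z) = z^2 + 5·z -6.


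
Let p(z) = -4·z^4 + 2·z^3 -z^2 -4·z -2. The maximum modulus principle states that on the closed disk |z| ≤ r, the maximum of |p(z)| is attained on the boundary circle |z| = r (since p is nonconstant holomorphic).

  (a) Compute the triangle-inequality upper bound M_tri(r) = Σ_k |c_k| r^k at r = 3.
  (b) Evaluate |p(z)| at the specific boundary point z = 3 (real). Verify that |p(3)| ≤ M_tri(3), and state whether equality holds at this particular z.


Coefficients: c_0 = -2, c_1 = -4, c_2 = -1, c_3 = 2, c_4 = -4. Radius r = 3.
Part (a). Triangle bound: M_tri(r) = Σ_k |c_k| r^k
  = |-2|·3^0 + |-4|·3^1 + |-1|·3^2 + |2|·3^3 + |-4|·3^4
  = 2 + 12 + 9 + 54 + 324 = 401.
This bounds M(r) := max_{|z|=r} |p(z)| from above; equality holds iff all terms c_k z^k can be made to align in phase at a single z on |z|=r.
Part (b). At z = 3 (real, on the circle |z| = r):
  p(3) = (-2)·3^0 + (-4)·3^1 + (-1)·3^2 + (2)·3^3 + (-4)·3^4 = -293.
  |p(3)| = 293.
Check: |p(3)| = 293 ≤ 401 = M_tri(3). ✓ Equality does not hold at z = 3 (the coefficients have mixed signs, so the terms do not all align in phase there).

M_tri(3) = 401; |p(3)| = 293; equality at z=3: no.


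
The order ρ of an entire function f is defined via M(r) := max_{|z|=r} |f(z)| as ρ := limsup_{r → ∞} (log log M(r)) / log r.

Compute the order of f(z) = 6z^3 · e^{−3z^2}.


M(r) = max_{|z|=r} |6|·|z|^3·|e^{−3z^2}| = 6·r^3 · e^{3r^2} (the factors attain their maxima compatibly on |z|=r). Then log M(r) = log 6 + 3·log r + 3r^2, dominated by the last term, so log log M(r) ~ 2·log r. The polynomial factor 6z^3 contributes only a log r term and does not affect the order. ρ = 2.
Therefore ρ = 2.

Order ρ = 2.


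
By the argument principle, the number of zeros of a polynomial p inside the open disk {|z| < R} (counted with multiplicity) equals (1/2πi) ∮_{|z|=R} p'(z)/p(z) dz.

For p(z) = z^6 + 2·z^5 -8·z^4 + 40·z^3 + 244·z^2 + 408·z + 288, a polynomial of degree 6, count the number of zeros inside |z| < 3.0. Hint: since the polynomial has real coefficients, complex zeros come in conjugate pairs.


The zeros of p are: (3 + 3i), (3 - 3i), -2, -4, (-1 + 1i), (-1 - 1i).
Their magnitudes are: 4.243, 4.243, 2, 4, 1.414, 1.414.
Zeros with |z| < R = 3.0: -2, (-1 + 1i), (-1 - 1i).
Count = 3.
By the argument principle, (1/2πi) ∮_{|z|=R} p'(z)/p(z) dz equals exactly this count.

Number of zeros inside |z| < 3.0: 3.


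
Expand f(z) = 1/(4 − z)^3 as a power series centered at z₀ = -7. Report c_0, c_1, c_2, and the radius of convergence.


Let w = z − z₀, so z = z₀ + w.
Then 4 − z = 4 − (z₀ + w) = (4 − z₀) − w = 11 − w.
f(z) = 1/(11 − w)^3 = (1/(11)^3) · (1 − w/(11))^{−3}.
By the binomial series (1−u)^{−3} = Σ_{n≥0} C(n+2, 2) u^n for |u|<1, with u = w/(11):
  c_n = C(n+2, 2) / (11)^(n+3).
  c_0 = 1/(11)^3 = 1/1331.
  c_1 = 3/(11)^4 = 3/14641.
  c_2 = 6/(11)^5 = 6/161051.
The series is valid for |w/d| < 1, i.e. |z − z₀| < |d|.
Radius of convergence: R = |4 − z₀| = |11| = 11 (distance from z₀ to the singularity z = 4).

c_0 = 1/1331, c_1 = 3/14641, c_2 = 6/161051; R = 11.


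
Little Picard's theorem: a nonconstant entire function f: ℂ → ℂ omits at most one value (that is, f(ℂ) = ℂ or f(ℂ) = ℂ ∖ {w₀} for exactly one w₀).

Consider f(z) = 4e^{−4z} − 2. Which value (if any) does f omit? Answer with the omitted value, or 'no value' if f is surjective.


Little Picard bounds the complement of f(ℂ) to at most one point.
e^{−4z} is never zero on ℂ, so 4·e^{−4z} takes every value in ℂ ∖ {0}. Adding -2 shifts the range to ℂ ∖ {-2}. Thus f omits exactly the value -2.

Omitted value: -2.


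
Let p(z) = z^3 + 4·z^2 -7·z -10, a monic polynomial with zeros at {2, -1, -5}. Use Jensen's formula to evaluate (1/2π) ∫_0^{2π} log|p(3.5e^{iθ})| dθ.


Zeros: -5, -1, 2; r = 3.5.
Inside |z| < r: -1, 2. Outside (|z| ≥ r): -5.
p(0) = -10, so log|p(0)| = log(10) = 2.3026.
Apply Jensen: I(r) = log|p(0)| + Σ_k log(r/|z_k|), summed over zeros inside |z| < r.
  log(r/|z_k|) for z_k = 2: log(3.5/2) = 0.5596
  log(r/|z_k|) for z_k = -1: log(3.5/1) = 1.2528
  Outside zeros (-5) contribute nothing to the Jensen sum.
Sum over inside zeros: 1.8124.
I(r) = log|p(0)| + (inside sum) = 2.3026 + 1.8124 = 4.1150.
Note: since some zeros are outside |z| ≤ r, the simplified n·log(r) form does NOT apply — only the inside zeros contribute.

I(r) ≈ 4.1150.


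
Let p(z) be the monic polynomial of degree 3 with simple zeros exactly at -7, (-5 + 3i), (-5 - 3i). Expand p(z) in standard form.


The polynomial is p(z) = ∏_{α ∈ S} (z − α), where S = {-7, (-5 + 3i), (-5 - 3i)}.
Expanding the product yields: p(z) = z^3 + 17·z^2 + 104·z + 238.
Note conjugate pairs combine to real quadratics: (z − (-5+3i))(z − (-5−3i)) = z² + 10z + 34.
The resulting polynomial has degree 3 and real coefficients as required.

p(z) = z^3 + 17·z^2 + 104·z + 238.


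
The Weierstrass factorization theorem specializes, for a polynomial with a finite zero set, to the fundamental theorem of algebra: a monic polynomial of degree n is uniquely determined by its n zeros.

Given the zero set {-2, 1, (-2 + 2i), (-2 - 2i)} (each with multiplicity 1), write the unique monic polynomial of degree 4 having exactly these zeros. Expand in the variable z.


The polynomial is p(z) = ∏_{α ∈ S} (z − α), where S = {-2, 1, (-2 + 2i), (-2 - 2i)}.
Expanding the product yields: p(z) = z^4 + 5·z^3 + 10·z^2 -16.
Note conjugate pairs combine to real quadratics: (z − (-2+2i))(z − (-2−2i)) = z² + 4z + 8.
The resulting polynomial has degree 4 and real coefficients as required.

p(z) = z^4 + 5·z^3 + 10·z^2 -16.


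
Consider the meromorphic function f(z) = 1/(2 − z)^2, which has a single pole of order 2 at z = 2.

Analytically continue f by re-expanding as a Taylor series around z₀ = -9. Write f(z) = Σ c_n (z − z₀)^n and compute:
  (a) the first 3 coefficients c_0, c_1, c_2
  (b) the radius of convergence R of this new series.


Let w = z − z₀, so z = z₀ + w.
Then 2 − z = 2 − (z₀ + w) = (2 − z₀) − w = 11 − w.
f(z) = 1/(11 − w)^2 = (1/(11)^2) · (1 − w/(11))^{−2}.
By the binomial series (1−u)^{−2} = Σ_{n≥0} C(n+1, 1) u^n for |u|<1, with u = w/(11):
  c_n = C(n+1, 1) / (11)^(n+2).
  c_0 = 1/(11)^2 = 1/121.
  c_1 = 2/(11)^3 = 2/1331.
  c_2 = 3/(11)^4 = 3/14641.
The series is valid for |w/d| < 1, i.e. |z − z₀| < |d|.
Radius of convergence: R = |2 − z₀| = |11| = 11 (distance from z₀ to the singularity z = 2).

c_0 = 1/121, c_1 = 2/1331, c_2 = 3/14641; R = 11.


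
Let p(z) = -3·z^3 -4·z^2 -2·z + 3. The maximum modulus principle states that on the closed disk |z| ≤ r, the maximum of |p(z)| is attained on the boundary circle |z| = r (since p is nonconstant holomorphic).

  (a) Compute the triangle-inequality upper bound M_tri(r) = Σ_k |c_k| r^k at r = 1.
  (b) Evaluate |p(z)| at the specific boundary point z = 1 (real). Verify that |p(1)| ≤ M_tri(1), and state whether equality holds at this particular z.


Coefficients: c_0 = 3, c_1 = -2, c_2 = -4, c_3 = -3. Radius r = 1.
Part (a). Triangle bound: M_tri(r) = Σ_k |c_k| r^k
  = |3|·1^0 + |-2|·1^1 + |-4|·1^2 + |-3|·1^3
  = 3 + 2 + 4 + 3 = 12.
This bounds M(r) := max_{|z|=r} |p(z)| from above; equality holds iff all terms c_k z^k can be made to align in phase at a single z on |z|=r.
Part (b). At z = 1 (real, on the circle |z| = r):
  p(1) = (3)·1^0 + (-2)·1^1 + (-4)·1^2 + (-3)·1^3 = -6.
  |p(1)| = 6.
Check: |p(1)| = 6 ≤ 12 = M_tri(1). ✓ Equality does not hold at z = 1 (the coefficients have mixed signs, so the terms do not all align in phase there).

M_tri(1) = 12; |p(1)| = 6; equality at z=1: no.


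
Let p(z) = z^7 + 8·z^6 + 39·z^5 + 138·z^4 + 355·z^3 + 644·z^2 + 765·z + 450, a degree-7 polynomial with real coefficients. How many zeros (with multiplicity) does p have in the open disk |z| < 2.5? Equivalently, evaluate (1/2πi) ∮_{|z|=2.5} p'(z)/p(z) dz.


The zeros of p are: (-1 + 2i), (-1 - 2i), -2, (-2 + 1i), (-2 - 1i), (0 + 3i), (0 - 3i).
Their magnitudes are: 2.236, 2.236, 2, 2.236, 2.236, 3, 3.
Zeros with |z| < R = 2.5: (-1 + 2i), (-1 - 2i), -2, (-2 + 1i), (-2 - 1i).
Count = 5.
By the argument principle, (1/2πi) ∮_{|z|=R} p'(z)/p(z) dz equals exactly this count.

Number of zeros inside |z| < 2.5: 5.


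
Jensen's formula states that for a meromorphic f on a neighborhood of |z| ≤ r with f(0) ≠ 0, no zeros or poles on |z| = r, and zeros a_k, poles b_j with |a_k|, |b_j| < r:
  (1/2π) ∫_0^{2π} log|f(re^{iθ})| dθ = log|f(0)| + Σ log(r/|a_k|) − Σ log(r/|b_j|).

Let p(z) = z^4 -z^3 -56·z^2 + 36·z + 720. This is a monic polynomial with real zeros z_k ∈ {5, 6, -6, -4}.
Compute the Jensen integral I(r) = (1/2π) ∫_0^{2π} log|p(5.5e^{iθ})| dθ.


Zeros: -6, -4, 5, 6; r = 5.5.
Inside |z| < r: -4, 5. Outside (|z| ≥ r): -6, 6.
p(0) = 720, so log|p(0)| = log(720) = 6.5793.
Apply Jensen: I(r) = log|p(0)| + Σ_k log(r/|z_k|), summed over zeros inside |z| < r.
  log(r/|z_k|) for z_k = 5: log(5.5/5) = 0.0953
  log(r/|z_k|) for z_k = -4: log(5.5/4) = 0.3185
  Outside zeros (-6, 6) contribute nothing to the Jensen sum.
Sum over inside zeros: 0.4138.
I(r) = log|p(0)| + (inside sum) = 6.5793 + 0.4138 = 6.9930.
Note: since some zeros are outside |z| ≤ r, the simplified n·log(r) form does NOT apply — only the inside zeros contribute.

I(r) ≈ 6.9930.


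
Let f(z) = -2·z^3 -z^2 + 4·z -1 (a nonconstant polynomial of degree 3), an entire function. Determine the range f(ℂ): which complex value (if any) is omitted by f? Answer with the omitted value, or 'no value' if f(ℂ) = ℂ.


Little Picard bounds the complement of f(ℂ) to at most one point.
For every w ∈ ℂ, the equation p(z) − w = 0 is a nonconstant polynomial in z and hence has at least one root by the fundamental theorem of algebra. So p is surjective onto ℂ, omitting no value.

Omitted value: no value.


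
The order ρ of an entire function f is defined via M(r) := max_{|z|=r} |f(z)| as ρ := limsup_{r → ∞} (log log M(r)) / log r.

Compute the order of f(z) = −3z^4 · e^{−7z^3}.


M(r) = max_{|z|=r} |-3|·|z|^4·|e^{−7z^3}| = 3·r^4 · e^{7r^3} (the factors attain their maxima compatibly on |z|=r). Then log M(r) = log 3 + 4·log r + 7r^3, dominated by the last term, so log log M(r) ~ 3·log r. The polynomial factor -3z^4 contributes only a log r term and does not affect the order. ρ = 3.
Therefore ρ = 3.

Order ρ = 3.


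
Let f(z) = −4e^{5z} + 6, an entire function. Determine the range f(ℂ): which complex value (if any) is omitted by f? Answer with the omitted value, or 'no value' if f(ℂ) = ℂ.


Little Picard bounds the complement of f(ℂ) to at most one point.
e^{5z} is never zero on ℂ, so -4·e^{5z} takes every value in ℂ ∖ {0}. Adding 6 shifts the range to ℂ ∖ {6}. Thus f omits exactly the value 6.

Omitted value: 6.


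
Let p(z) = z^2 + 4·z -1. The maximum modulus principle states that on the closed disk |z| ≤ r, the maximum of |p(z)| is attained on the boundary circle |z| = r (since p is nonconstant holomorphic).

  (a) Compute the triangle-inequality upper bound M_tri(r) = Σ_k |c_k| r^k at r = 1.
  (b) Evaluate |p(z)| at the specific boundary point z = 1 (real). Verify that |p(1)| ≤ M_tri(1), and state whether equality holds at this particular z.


Coefficients: c_0 = -1, c_1 = 4, c_2 = 1. Radius r = 1.
Part (a). Triangle bound: M_tri(r) = Σ_k |c_k| r^k
  = |-1|·1^0 + |4|·1^1 + |1|·1^2
  = 1 + 4 + 1 = 6.
This bounds M(r) := max_{|z|=r} |p(z)| from above; equality holds iff all terms c_k z^k can be made to align in phase at a single z on |z|=r.
Part (b). At z = 1 (real, on the circle |z| = r):
  p(1) = (-1)·1^0 + (4)·1^1 + (1)·1^2 = 4.
  |p(1)| = 4.
Check: |p(1)| = 4 ≤ 6 = M_tri(1). ✓ Equality does not hold at z = 1 (the coefficients have mixed signs, so the terms do not all align in phase there).

M_tri(1) = 6; |p(1)| = 4; equality at z=1: no.


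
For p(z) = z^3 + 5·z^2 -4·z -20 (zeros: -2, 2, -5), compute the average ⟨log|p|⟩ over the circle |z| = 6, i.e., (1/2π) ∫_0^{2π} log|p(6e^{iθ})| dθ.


Zeros: -5, -2, 2; r = 6.
Inside |z| < r: -5, -2, 2. Outside (|z| ≥ r): ∅.
p(0) = -20, so log|p(0)| = log(20) = 2.9957.
Apply Jensen: I(r) = log|p(0)| + Σ_k log(r/|z_k|), summed over zeros inside |z| < r.
  log(r/|z_k|) for z_k = -2: log(6/2) = 1.0986
  log(r/|z_k|) for z_k = 2: log(6/2) = 1.0986
  log(r/|z_k|) for z_k = -5: log(6/5) = 0.1823
Sum over inside zeros: 2.3795.
I(r) = log|p(0)| + (inside sum) = 2.9957 + 2.3795 = 5.3753.
Closed form (all zeros inside, monic): I(r) = n·log(r) = 3·log(6) = 5.3753. ✓

I(r) ≈ 5.3753.


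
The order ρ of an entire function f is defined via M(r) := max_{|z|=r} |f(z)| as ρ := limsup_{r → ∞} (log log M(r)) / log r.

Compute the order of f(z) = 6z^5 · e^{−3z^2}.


M(r) = max_{|z|=r} |6|·|z|^5·|e^{−3z^2}| = 6·r^5 · e^{3r^2} (the factors attain their maxima compatibly on |z|=r). Then log M(r) = log 6 + 5·log r + 3r^2, dominated by the last term, so log log M(r) ~ 2·log r. The polynomial factor 6z^5 contributes only a log r term and does not affect the order. ρ = 2.
Therefore ρ = 2.

Order ρ = 2.


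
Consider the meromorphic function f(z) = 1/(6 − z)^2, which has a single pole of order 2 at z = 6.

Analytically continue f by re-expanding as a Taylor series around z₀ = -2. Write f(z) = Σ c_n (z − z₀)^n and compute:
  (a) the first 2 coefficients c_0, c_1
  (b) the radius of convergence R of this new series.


Let w = z − z₀, so z = z₀ + w.
Then 6 − z = 6 − (z₀ + w) = (6 − z₀) − w = 8 − w.
f(z) = 1/(8 − w)^2 = (1/(8)^2) · (1 − w/(8))^{−2}.
By the binomial series (1−u)^{−2} = Σ_{n≥0} C(n+1, 1) u^n for |u|<1, with u = w/(8):
  c_n = C(n+1, 1) / (8)^(n+2).
  c_0 = 1/(8)^2 = 1/64.
  c_1 = 2/(8)^3 = 1/256.
The series is valid for |w/d| < 1, i.e. |z − z₀| < |d|.
Radius of convergence: R = |6 − z₀| = |8| = 8 (distance from z₀ to the singularity z = 6).

c_0 = 1/64, c_1 = 1/256; R = 8.


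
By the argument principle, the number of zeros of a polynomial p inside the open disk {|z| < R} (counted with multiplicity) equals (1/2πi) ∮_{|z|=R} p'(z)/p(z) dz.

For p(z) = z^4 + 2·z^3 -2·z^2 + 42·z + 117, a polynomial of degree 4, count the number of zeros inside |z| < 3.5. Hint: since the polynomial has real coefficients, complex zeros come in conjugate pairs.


The zeros of p are: -3, (2 + 3i), (2 - 3i), -3.
Their magnitudes are: 3, 3.606, 3.606, 3.
Zeros with |z| < R = 3.5: -3, -3.
Count = 2.
By the argument principle, (1/2πi) ∮_{|z|=R} p'(z)/p(z) dz equals exactly this count.

Number of zeros inside |z| < 3.5: 2.


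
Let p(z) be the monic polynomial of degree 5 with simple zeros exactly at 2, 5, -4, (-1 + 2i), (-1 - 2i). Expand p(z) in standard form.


The polynomial is p(z) = ∏_{α ∈ S} (z − α), where S = {2, 5, -4, (-1 + 2i), (-1 - 2i)}.
Expanding the product yields: p(z) = z^5 -z^4 -19·z^3 -11·z^2 -10·z + 200.
Note conjugate pairs combine to real quadratics: (z − (-1+2i))(z − (-1−2i)) = z² + 2z + 5.
The resulting polynomial has degree 5 and real coefficients as required.

p(z) = z^5 -z^4 -19·z^3 -11·z^2 -10·z + 200.


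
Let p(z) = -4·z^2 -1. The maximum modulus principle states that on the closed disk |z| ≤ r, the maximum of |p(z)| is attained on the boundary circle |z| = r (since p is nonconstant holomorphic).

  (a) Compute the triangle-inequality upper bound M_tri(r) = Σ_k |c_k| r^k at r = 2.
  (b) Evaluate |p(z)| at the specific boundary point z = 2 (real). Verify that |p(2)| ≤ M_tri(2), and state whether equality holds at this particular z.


Coefficients: c_0 = -1, c_1 = 0, c_2 = -4. Radius r = 2.
Part (a). Triangle bound: M_tri(r) = Σ_k |c_k| r^k
  = |-1|·2^0 + |0|·2^1 + |-4|·2^2
  = 1 + 0 + 16 = 17.
This bounds M(r) := max_{|z|=r} |p(z)| from above; equality holds iff all terms c_k z^k can be made to align in phase at a single z on |z|=r.
Part (b). At z = 2 (real, on the circle |z| = r):
  p(2) = (-1)·2^0 + (0)·2^1 + (-4)·2^2 = -17.
  |p(2)| = 17.
Since all nonzero coefficients share the same sign, |p(2)| = 17 = M_tri(2); the triangle bound is attained at z = 2, so in fact M(r) = 17.

M_tri(2) = 17; |p(2)| = 17; equality at z=2: yes.


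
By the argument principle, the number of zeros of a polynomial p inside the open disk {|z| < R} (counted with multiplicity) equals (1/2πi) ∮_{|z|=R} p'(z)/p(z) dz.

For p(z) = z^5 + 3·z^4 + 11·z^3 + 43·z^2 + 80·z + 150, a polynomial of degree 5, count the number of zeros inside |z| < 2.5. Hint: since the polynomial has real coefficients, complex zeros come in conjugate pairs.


The zeros of p are: -3, (-1 + 2i), (-1 - 2i), (1 + 3i), (1 - 3i).
Their magnitudes are: 3, 2.236, 2.236, 3.162, 3.162.
Zeros with |z| < R = 2.5: (-1 + 2i), (-1 - 2i).
Count = 2.
By the argument principle, (1/2πi) ∮_{|z|=R} p'(z)/p(z) dz equals exactly this count.

Number of zeros inside |z| < 2.5: 2.


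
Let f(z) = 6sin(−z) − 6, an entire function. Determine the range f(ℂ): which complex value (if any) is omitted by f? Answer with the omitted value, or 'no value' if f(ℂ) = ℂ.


Little Picard bounds the complement of f(ℂ) to at most one point.
sin is entire and surjective onto ℂ: for every w ∈ ℂ, sin(ζ) = w has a solution ζ ∈ ℂ (e.g., via the complex inverse arcsin). With ζ = −z this gives z = ζ/(-1). Then 6·sin(−z) takes every value in 6·ℂ = ℂ, and adding -6 is a bijection of ℂ. So f is surjective and omits no value. (Note: only on the real line is sin bounded by [−1, 1].)

Omitted value: no value.


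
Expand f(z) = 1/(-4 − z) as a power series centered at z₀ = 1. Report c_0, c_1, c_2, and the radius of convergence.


Let w = z − z₀, so z = z₀ + w.
Then -4 − z = -4 − (z₀ + w) = (-4 − z₀) − w = -5 − w.
f(z) = 1/(-5 − w) = (1/(-5)) · 1/(1 − w/(-5)) = Σ_{n≥0} w^n / (-5)^(n+1).
So c_n = 1/(-5)^(n+1):
  c_0 = 1/(-5)^1 = -1/5.
  c_1 = 1/(-5)^2 = 1/25.
  c_2 = 1/(-5)^3 = -1/125.
The series is valid for |w/d| < 1, i.e. |z − z₀| < |d|.
Radius of convergence: R = |-4 − z₀| = |-5| = 5 (distance from z₀ to the singularity z = -4).

c_0 = -1/5, c_1 = 1/25, c_2 = -1/125; R = 5.


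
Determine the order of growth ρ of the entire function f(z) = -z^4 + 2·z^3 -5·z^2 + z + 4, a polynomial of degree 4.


|f(z)| ≤ Σ|c_k|·r^k = O(r^4) as r → ∞. Polynomial growth is O(e^{r^ε}) for every ε > 0 (since r^4/e^{r^ε} → 0), so ρ ≤ ε for all ε > 0, i.e. ρ = 0. Every nonconstant polynomial has order 0.
Therefore ρ = 0.

Order ρ = 0.


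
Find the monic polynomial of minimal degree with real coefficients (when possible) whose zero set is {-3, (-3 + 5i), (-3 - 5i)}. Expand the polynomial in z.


The polynomial is p(z) = ∏_{α ∈ S} (z − α), where S = {-3, (-3 + 5i), (-3 - 5i)}.
Expanding the product yields: p(z) = z^3 + 9·z^2 + 52·z + 102.
Note conjugate pairs combine to real quadratics: (z − (-3+5i))(z − (-3−5i)) = z² + 6z + 34.
The resulting polynomial has degree 3 and real coefficients as required.

p(z) = z^3 + 9·z^2 + 52·z + 102.


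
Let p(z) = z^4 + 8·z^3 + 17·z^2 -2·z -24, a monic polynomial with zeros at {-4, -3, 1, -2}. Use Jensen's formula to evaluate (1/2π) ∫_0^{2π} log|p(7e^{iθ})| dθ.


Zeros: -4, -3, -2, 1; r = 7.
Inside |z| < r: -4, -3, -2, 1. Outside (|z| ≥ r): ∅.
p(0) = -24, so log|p(0)| = log(24) = 3.1781.
Apply Jensen: I(r) = log|p(0)| + Σ_k log(r/|z_k|), summed over zeros inside |z| < r.
  log(r/|z_k|) for z_k = -4: log(7/4) = 0.5596
  log(r/|z_k|) for z_k = -3: log(7/3) = 0.8473
  log(r/|z_k|) for z_k = 1: log(7/1) = 1.9459
  log(r/|z_k|) for z_k = -2: log(7/2) = 1.2528
Sum over inside zeros: 4.6056.
I(r) = log|p(0)| + (inside sum) = 3.1781 + 4.6056 = 7.7836.
Closed form (all zeros inside, monic): I(r) = n·log(r) = 4·log(7) = 7.7836. ✓

I(r) ≈ 7.7836.


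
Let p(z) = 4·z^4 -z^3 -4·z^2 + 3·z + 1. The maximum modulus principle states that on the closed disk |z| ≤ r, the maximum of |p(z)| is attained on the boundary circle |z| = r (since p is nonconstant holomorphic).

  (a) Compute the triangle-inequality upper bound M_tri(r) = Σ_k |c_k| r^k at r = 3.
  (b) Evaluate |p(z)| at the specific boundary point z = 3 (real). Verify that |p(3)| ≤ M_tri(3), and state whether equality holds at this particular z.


Coefficients: c_0 = 1, c_1 = 3, c_2 = -4, c_3 = -1, c_4 = 4. Radius r = 3.
Part (a). Triangle bound: M_tri(r) = Σ_k |c_k| r^k
  = |1|·3^0 + |3|·3^1 + |-4|·3^2 + |-1|·3^3 + |4|·3^4
  = 1 + 9 + 36 + 27 + 324 = 397.
This bounds M(r) := max_{|z|=r} |p(z)| from above; equality holds iff all terms c_k z^k can be made to align in phase at a single z on |z|=r.
Part (b). At z = 3 (real, on the circle |z| = r):
  p(3) = (1)·3^0 + (3)·3^1 + (-4)·3^2 + (-1)·3^3 + (4)·3^4 = 271.
  |p(3)| = 271.
Check: |p(3)| = 271 ≤ 397 = M_tri(3). ✓ Equality does not hold at z = 3 (the coefficients have mixed signs, so the terms do not all align in phase there).

M_tri(3) = 397; |p(3)| = 271; equality at z=3: no.


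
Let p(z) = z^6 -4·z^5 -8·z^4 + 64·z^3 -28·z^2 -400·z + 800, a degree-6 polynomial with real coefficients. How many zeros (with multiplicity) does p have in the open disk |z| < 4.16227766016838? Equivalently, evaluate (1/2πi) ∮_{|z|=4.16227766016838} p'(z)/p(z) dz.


The zeros of p are: (2 + 2i), (2 - 2i), (-3 + 1i), (-3 - 1i), (3 + 1i), (3 - 1i).
Their magnitudes are: 2.828, 2.828, 3.162, 3.162, 3.162, 3.162.
Zeros with |z| < R = 4.16227766016838: (2 + 2i), (2 - 2i), (-3 + 1i), (-3 - 1i), (3 + 1i), (3 - 1i).
Count = 6.
By the argument principle, (1/2πi) ∮_{|z|=R} p'(z)/p(z) dz equals exactly this count.

Number of zeros inside |z| < 4.16227766016838: 6.


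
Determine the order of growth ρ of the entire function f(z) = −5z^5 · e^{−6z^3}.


M(r) = max_{|z|=r} |-5|·|z|^5·|e^{−6z^3}| = 5·r^5 · e^{6r^3} (the factors attain their maxima compatibly on |z|=r). Then log M(r) = log 5 + 5·log r + 6r^3, dominated by the last term, so log log M(r) ~ 3·log r. The polynomial factor -5z^5 contributes only a log r term and does not affect the order. ρ = 3.
Therefore ρ = 3.

Order ρ = 3.


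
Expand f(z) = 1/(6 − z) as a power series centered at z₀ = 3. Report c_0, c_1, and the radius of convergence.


Let w = z − z₀, so z = z₀ + w.
Then 6 − z = 6 − (z₀ + w) = (6 − z₀) − w = 3 − w.
f(z) = 1/(3 − w) = (1/(3)) · 1/(1 − w/(3)) = Σ_{n≥0} w^n / (3)^(n+1).
So c_n = 1/(3)^(n+1):
  c_0 = 1/(3)^1 = 1/3.
  c_1 = 1/(3)^2 = 1/9.
The series is valid for |w/d| < 1, i.e. |z − z₀| < |d|.
Radius of convergence: R = |6 − z₀| = |3| = 3 (distance from z₀ to the singularity z = 6).

c_0 = 1/3, c_1 = 1/9; R = 3.


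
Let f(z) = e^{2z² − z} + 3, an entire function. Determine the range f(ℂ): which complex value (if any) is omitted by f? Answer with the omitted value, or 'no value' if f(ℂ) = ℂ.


Little Picard bounds the complement of f(ℂ) to at most one point.
The exponent g(z) = 2z² − z is a nonconstant polynomial, hence surjective onto ℂ. So e^{g(z)} takes every value in {e^w : w ∈ ℂ} = ℂ ∖ {0}. Adding 3 shifts the range to ℂ ∖ {3}. f omits exactly 3.

Omitted value: 3.


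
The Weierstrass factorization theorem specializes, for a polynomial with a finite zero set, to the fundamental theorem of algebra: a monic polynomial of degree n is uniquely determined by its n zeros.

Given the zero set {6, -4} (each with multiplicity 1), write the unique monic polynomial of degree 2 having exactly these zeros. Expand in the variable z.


The polynomial is p(z) = ∏_{α ∈ S} (z − α), where S = {6, -4}.
Expanding the product yields: p(z) = z^2 -2·z -24.
The resulting polynomial has degree 2 and real coefficients as required.

p(z) = z^2 -2·z -24.


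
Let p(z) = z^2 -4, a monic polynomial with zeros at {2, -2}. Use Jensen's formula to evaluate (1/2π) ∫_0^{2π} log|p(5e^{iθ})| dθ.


Zeros: -2, 2; r = 5.
Inside |z| < r: -2, 2. Outside (|z| ≥ r): ∅.
p(0) = -4, so log|p(0)| = log(4) = 1.3863.
Apply Jensen: I(r) = log|p(0)| + Σ_k log(r/|z_k|), summed over zeros inside |z| < r.
  log(r/|z_k|) for z_k = 2: log(5/2) = 0.9163
  log(r/|z_k|) for z_k = -2: log(5/2) = 0.9163
Sum over inside zeros: 1.8326.
I(r) = log|p(0)| + (inside sum) = 1.3863 + 1.8326 = 3.2189.
Closed form (all zeros inside, monic): I(r) = n·log(r) = 2·log(5) = 3.2189. ✓

I(r) ≈ 3.2189.


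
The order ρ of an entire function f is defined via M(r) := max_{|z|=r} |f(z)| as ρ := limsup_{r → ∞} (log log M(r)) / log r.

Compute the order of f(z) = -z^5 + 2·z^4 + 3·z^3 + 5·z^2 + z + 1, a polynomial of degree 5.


|f(z)| ≤ Σ|c_k|·r^k = O(r^5) as r → ∞. Polynomial growth is O(e^{r^ε}) for every ε > 0 (since r^5/e^{r^ε} → 0), so ρ ≤ ε for all ε > 0, i.e. ρ = 0. Every nonconstant polynomial has order 0.
Therefore ρ = 0.

Order ρ = 0.


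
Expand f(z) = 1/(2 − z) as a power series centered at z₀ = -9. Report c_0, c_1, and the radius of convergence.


Let w = z − z₀, so z = z₀ + w.
Then 2 − z = 2 − (z₀ + w) = (2 − z₀) − w = 11 − w.
f(z) = 1/(11 − w) = (1/(11)) · 1/(1 − w/(11)) = Σ_{n≥0} w^n / (11)^(n+1).
So c_n = 1/(11)^(n+1):
  c_0 = 1/(11)^1 = 1/11.
  c_1 = 1/(11)^2 = 1/121.
The series is valid for |w/d| < 1, i.e. |z − z₀| < |d|.
Radius of convergence: R = |2 − z₀| = |11| = 11 (distance from z₀ to the singularity z = 2).

c_0 = 1/11, c_1 = 1/121; R = 11.


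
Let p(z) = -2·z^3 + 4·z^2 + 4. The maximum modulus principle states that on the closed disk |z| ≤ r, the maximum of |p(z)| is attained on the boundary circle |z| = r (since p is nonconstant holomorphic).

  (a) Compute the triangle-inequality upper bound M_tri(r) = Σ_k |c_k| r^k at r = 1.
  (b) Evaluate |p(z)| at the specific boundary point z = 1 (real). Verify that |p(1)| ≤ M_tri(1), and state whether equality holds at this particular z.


Coefficients: c_0 = 4, c_1 = 0, c_2 = 4, c_3 = -2. Radius r = 1.
Part (a). Triangle bound: M_tri(r) = Σ_k |c_k| r^k
  = |4|·1^0 + |0|·1^1 + |4|·1^2 + |-2|·1^3
  = 4 + 0 + 4 + 2 = 10.
This bounds M(r) := max_{|z|=r} |p(z)| from above; equality holds iff all terms c_k z^k can be made to align in phase at a single z on |z|=r.
Part (b). At z = 1 (real, on the circle |z| = r):
  p(1) = (4)·1^0 + (0)·1^1 + (4)·1^2 + (-2)·1^3 = 6.
  |p(1)| = 6.
Check: |p(1)| = 6 ≤ 10 = M_tri(1). ✓ Equality does not hold at z = 1 (the coefficients have mixed signs, so the terms do not all align in phase there).

M_tri(1) = 10; |p(1)| = 6; equality at z=1: no.


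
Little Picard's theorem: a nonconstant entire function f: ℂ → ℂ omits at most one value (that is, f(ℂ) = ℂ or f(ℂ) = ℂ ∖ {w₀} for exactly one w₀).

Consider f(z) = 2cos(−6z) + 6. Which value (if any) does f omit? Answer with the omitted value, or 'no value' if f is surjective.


Little Picard bounds the complement of f(ℂ) to at most one point.
cos is entire and surjective onto ℂ: for every w ∈ ℂ, cos(ζ) = w has a solution ζ ∈ ℂ (e.g., via the complex inverse arccos). With ζ = −6z this gives z = ζ/(-6). Then 2·cos(−6z) takes every value in 2·ℂ = ℂ, and adding 6 is a bijection of ℂ. So f is surjective and omits no value. (Note: only on the real line is cos bounded by [−1, 1].)

Omitted value: no value.


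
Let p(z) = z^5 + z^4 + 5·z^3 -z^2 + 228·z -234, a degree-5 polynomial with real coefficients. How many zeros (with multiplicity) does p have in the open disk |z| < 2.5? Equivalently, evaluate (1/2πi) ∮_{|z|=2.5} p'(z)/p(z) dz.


The zeros of p are: (2 + 3i), (2 - 3i), (-3 + 3i), (-3 - 3i), 1.
Their magnitudes are: 3.606, 3.606, 4.243, 4.243, 1.
Zeros with |z| < R = 2.5: 1.
Count = 1.
By the argument principle, (1/2πi) ∮_{|z|=R} p'(z)/p(z) dz equals exactly this count.

Number of zeros inside |z| < 2.5: 1.


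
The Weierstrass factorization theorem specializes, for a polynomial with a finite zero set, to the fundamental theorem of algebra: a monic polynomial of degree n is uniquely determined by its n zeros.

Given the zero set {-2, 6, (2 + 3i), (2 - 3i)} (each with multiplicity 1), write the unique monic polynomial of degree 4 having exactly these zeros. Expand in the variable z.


The polynomial is p(z) = ∏_{α ∈ S} (z − α), where S = {-2, 6, (2 + 3i), (2 - 3i)}.
Expanding the product yields: p(z) = z^4 -8·z^3 + 17·z^2 -4·z -156.
Note conjugate pairs combine to real quadratics: (z − (2+3i))(z − (2−3i)) = z² − 4z + 13.
The resulting polynomial has degree 4 and real coefficients as required.

p(z) = z^4 -8·z^3 + 17·z^2 -4·z -156.


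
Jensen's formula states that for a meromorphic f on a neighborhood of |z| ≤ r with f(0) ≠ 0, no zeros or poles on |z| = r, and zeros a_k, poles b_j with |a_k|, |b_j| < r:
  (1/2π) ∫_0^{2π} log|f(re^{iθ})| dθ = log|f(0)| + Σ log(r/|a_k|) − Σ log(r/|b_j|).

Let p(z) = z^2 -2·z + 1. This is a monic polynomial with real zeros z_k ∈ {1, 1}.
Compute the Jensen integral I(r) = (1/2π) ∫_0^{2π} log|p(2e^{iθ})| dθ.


Zeros: 1, 1; r = 2.
Inside |z| < r: 1, 1. Outside (|z| ≥ r): ∅.
p(0) = 1, so log|p(0)| = log(1) = 0.0000.
Apply Jensen: I(r) = log|p(0)| + Σ_k log(r/|z_k|), summed over zeros inside |z| < r.
  log(r/|z_k|) for z_k = 1: log(2/1) = 0.6931
  log(r/|z_k|) for z_k = 1: log(2/1) = 0.6931
Sum over inside zeros: 1.3863.
I(r) = log|p(0)| + (inside sum) = 0.0000 + 1.3863 = 1.3863.
Closed form (all zeros inside, monic): I(r) = n·log(r) = 2·log(2) = 1.3863. ✓

I(r) ≈ 1.3863.


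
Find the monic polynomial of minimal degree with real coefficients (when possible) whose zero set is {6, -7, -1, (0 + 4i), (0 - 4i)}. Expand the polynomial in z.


The polynomial is p(z) = ∏_{α ∈ S} (z − α), where S = {6, -7, -1, (0 + 4i), (0 - 4i)}.
Expanding the product yields: p(z) = z^5 + 2·z^4 -25·z^3 -10·z^2 -656·z -672.
Note conjugate pairs combine to real quadratics: (z − (0+4i))(z − (0−4i)) = z² + 16.
The resulting polynomial has degree 5 and real coefficients as required.

p(z) = z^5 + 2·z^4 -25·z^3 -10·z^2 -656·z -672.


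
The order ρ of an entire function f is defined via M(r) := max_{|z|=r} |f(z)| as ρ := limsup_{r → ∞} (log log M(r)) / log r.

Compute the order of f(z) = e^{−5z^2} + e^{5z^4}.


Each summand is entire of order 2 and 4 respectively (as in the single-exponential case). The order of a sum is at most the max of the orders, so ρ ≤ 4. For the lower bound: on |z|=r choose arg z so that 5z^4 is real positive; then |e^{5z^4}| = e^{5r^4} while |e^{-5z^2}| ≤ e^{5r^2} = o(e^{5r^4}). So |f| ≥ e^{5r^4}(1 − o(1)) and ρ ≥ 4. Hence ρ = max(2, 4) = 4.
Therefore ρ = 4.

Order ρ = 4.


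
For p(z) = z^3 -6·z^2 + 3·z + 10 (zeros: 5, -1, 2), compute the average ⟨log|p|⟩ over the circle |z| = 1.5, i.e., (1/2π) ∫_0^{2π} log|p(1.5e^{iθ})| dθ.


Zeros: -1, 2, 5; r = 1.5.
Inside |z| < r: -1. Outside (|z| ≥ r): 2, 5.
p(0) = 10, so log|p(0)| = log(10) = 2.3026.
Apply Jensen: I(r) = log|p(0)| + Σ_k log(r/|z_k|), summed over zeros inside |z| < r.
  log(r/|z_k|) for z_k = -1: log(1.5/1) = 0.4055
  Outside zeros (2, 5) contribute nothing to the Jensen sum.
Sum over inside zeros: 0.4055.
I(r) = log|p(0)| + (inside sum) = 2.3026 + 0.4055 = 2.7081.
Note: since some zeros are outside |z| ≤ r, the simplified n·log(r) form does NOT apply — only the inside zeros contribute.

I(r) ≈ 2.7081.
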